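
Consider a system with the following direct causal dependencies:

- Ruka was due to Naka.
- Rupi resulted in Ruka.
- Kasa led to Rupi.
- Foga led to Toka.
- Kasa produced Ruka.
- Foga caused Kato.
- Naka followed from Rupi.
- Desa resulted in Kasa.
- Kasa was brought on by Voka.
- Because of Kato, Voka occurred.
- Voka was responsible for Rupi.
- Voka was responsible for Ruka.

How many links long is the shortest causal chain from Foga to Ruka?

3

Shortest chain: Foga → Kato → Voka → Ruka.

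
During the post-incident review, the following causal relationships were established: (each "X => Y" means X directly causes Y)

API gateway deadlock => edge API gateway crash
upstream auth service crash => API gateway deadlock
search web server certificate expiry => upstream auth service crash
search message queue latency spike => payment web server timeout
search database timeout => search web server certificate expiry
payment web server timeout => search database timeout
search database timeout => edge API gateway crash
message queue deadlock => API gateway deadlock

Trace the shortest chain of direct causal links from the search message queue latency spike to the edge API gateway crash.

the search message queue latency spike → the payment web server timeout
the payment web server timeout → the search database timeout
the search database timeout → the edge API gateway crash
Length: 3 steps.

the search message queue latency spike → the payment web server timeout → the search database timeout → the edge API gateway crash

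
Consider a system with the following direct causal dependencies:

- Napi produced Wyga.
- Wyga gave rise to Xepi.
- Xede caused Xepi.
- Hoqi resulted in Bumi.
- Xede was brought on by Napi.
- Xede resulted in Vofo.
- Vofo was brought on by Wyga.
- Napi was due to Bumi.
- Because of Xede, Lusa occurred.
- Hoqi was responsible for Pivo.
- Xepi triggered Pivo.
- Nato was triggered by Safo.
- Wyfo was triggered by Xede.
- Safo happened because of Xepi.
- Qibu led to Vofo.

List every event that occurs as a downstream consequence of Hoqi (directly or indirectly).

Direct effects: Bumi, Pivo.
2 steps out: Napi.
3 steps out: Wyga, Xede.
4 steps out: Xepi, Lusa, Wyfo, Vofo.
5 steps out: Safo.
6 steps out: Nato.
Not reachable from it: Qibu.

Bumi, Lusa, Napi, Nato, Pivo, Safo, Vofo, Wyfo, Wyga, Xede, Xepi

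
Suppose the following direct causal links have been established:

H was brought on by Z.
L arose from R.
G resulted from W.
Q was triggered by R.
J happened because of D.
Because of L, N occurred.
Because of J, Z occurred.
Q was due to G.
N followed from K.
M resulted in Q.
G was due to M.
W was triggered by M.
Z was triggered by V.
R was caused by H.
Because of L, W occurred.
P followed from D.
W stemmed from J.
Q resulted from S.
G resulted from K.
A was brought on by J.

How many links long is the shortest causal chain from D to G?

3

Shortest chain: D → J → W → G.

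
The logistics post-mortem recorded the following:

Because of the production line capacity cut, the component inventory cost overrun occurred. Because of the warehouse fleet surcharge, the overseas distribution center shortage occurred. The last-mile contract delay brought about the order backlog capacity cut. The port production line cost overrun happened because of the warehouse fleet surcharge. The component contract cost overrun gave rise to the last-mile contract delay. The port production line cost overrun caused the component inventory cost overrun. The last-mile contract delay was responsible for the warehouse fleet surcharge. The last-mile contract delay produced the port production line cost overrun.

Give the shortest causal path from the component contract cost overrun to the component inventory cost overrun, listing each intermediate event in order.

the component contract cost overrun → the last-mile contract delay
the last-mile contract delay → the port production line cost overrun
the port production line cost overrun → the component inventory cost overrun
Length: 3 steps.

the component contract cost overrun → the last-mile contract delay → the port production line cost overrun → the component inventory cost overrun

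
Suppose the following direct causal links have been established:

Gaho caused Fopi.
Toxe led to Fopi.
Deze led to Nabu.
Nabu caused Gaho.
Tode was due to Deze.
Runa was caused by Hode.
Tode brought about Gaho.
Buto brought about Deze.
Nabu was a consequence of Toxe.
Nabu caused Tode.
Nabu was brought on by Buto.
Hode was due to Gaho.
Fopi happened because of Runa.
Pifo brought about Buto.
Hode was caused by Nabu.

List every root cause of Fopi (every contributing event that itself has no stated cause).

Tracing upstream from Fopi: Fopi ← Gaho ← Nabu ← Buto ← Pifo.
A separate upstream branch: Fopi ← Toxe.
Each of those chain origins has no stated cause.

Pifo, Toxe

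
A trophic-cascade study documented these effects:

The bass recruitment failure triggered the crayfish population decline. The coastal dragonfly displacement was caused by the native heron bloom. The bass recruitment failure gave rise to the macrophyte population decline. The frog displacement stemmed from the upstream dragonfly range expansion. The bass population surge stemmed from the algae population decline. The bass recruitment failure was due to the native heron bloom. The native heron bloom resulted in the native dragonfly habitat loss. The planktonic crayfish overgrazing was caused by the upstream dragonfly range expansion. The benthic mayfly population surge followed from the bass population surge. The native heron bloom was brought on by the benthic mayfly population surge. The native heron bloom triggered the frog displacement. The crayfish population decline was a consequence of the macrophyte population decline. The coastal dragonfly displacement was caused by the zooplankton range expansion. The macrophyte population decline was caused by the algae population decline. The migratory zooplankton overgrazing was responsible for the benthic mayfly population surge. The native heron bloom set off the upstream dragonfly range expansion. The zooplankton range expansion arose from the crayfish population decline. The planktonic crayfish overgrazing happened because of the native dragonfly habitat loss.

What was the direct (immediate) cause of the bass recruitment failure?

Upstream contributors include the algae population decline, the bass population surge, the benthic mayfly population surge, the migratory zooplankton overgrazing, but only the native heron bloom feeds directly into the bass recruitment failure.

the native heron bloom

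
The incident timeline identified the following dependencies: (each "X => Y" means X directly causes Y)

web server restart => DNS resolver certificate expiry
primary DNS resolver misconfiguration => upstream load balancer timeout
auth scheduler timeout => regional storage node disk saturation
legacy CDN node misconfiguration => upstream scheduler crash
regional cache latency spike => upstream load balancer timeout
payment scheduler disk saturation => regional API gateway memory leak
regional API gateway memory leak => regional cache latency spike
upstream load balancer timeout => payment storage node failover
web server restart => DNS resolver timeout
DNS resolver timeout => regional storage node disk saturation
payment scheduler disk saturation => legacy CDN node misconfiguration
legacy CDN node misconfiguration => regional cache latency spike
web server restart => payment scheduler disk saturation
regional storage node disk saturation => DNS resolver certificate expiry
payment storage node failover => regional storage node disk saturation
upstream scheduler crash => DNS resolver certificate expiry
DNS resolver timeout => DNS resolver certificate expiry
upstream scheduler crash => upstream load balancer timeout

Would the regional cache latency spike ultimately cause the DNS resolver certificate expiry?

Yes

There is a causal chain: the regional cache latency spike → the upstream load balancer timeout → the payment storage node failover → the regional storage node disk saturation → the DNS resolver certificate expiry.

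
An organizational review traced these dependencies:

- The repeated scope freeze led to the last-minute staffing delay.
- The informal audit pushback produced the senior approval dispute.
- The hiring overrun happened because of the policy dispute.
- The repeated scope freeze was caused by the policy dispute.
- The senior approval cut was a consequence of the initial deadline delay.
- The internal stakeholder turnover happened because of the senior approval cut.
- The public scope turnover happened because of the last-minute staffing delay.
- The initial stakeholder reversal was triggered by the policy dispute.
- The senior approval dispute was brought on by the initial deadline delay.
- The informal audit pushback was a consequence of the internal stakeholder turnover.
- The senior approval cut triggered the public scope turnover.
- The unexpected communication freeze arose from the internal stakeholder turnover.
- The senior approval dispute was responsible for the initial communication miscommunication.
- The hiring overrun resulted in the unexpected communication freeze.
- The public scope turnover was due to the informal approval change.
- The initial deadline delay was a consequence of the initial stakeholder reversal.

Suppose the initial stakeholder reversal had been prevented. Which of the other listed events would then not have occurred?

the informal audit pushback, the initial communication miscommunication, the initial deadline delay, the internal stakeholder turnover, the senior approval cut, the senior approval dispute

Downstream of the initial stakeholder reversal: the initial deadline delay, the senior approval cut, the public scope turnover, the internal stakeholder turnover, the informal audit pushback, the senior approval dispute, the initial communication miscommunication, the unexpected communication freeze.
Of those, still caused via another path: the public scope turnover, the unexpected communication freeze.
The remainder have no surviving cause.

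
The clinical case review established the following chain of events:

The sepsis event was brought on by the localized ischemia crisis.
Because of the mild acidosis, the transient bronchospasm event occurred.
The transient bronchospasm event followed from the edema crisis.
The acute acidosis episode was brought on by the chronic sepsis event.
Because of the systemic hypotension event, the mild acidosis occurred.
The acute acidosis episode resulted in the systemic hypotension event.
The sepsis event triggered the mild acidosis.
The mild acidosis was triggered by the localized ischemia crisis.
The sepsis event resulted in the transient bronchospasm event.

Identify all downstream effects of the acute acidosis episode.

Direct effects: the systemic hypotension event.
2 steps out: the mild acidosis.
3 steps out: the transient bronchospasm event.
Not reachable from it: the chronic sepsis event, the localized ischemia crisis, the sepsis event, the edema crisis.

the mild acidosis, the systemic hypotension event, the transient bronchospasm event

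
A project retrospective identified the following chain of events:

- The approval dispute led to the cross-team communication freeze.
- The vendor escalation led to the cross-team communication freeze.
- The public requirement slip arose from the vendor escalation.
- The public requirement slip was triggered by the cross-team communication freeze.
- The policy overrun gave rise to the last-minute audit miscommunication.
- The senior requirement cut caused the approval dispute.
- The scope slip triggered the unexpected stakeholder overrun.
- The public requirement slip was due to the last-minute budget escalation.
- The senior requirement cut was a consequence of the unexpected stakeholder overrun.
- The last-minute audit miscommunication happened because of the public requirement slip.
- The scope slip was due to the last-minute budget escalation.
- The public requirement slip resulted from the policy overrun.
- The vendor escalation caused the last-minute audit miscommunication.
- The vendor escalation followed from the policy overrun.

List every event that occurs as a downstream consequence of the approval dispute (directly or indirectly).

the cross-team communication freeze, the last-minute audit miscommunication, the public requirement slip

Direct effects: the cross-team communication freeze.
2 steps out: the public requirement slip.
3 steps out: the last-minute audit miscommunication.
Not reachable from it: the last-minute budget escalation, the scope slip, the unexpected stakeholder overrun, the senior requirement cut, the policy overrun, the vendor escalation.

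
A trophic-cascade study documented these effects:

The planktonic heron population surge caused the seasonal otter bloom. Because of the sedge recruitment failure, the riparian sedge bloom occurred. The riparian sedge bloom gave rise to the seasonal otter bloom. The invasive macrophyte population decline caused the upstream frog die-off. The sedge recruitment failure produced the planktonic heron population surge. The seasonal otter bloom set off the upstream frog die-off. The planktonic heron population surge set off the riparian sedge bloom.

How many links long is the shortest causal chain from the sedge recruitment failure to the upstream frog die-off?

Shortest chain: the sedge recruitment failure → the planktonic heron population surge → the seasonal otter bloom → the upstream frog die-off.

3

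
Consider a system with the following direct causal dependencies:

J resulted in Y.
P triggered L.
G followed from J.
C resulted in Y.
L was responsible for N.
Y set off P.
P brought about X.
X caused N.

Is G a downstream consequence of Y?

Y leads to P, L, X, N; G is not among them.

No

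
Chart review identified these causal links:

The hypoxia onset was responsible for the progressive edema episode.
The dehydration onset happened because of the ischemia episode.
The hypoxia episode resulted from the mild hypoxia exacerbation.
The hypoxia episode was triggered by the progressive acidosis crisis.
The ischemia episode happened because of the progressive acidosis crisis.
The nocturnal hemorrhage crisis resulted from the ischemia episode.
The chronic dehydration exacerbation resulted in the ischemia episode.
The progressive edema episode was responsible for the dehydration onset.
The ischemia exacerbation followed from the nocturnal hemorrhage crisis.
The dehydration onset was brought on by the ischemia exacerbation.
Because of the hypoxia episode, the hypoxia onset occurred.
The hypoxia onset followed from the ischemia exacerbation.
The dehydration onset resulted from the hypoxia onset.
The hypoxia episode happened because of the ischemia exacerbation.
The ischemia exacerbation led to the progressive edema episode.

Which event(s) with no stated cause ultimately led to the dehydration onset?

Tracing upstream from the dehydration onset: the dehydration onset ← the ischemia episode ← the progressive acidosis crisis.
A separate upstream branch: the dehydration onset ← the ischemia episode ← the chronic dehydration exacerbation.
A separate upstream branch: the dehydration onset ← the hypoxia onset ← the hypoxia episode ← the mild hypoxia exacerbation.
Each of those chain origins has no stated cause.

the chronic dehydration exacerbation, the mild hypoxia exacerbation, the progressive acidosis crisis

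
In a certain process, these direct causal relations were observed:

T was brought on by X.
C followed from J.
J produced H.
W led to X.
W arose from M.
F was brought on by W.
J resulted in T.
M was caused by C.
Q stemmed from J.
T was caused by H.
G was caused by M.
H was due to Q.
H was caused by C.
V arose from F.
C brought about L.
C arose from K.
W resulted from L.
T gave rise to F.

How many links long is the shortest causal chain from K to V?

Shortest chain: K → C → L → W → F → V.

5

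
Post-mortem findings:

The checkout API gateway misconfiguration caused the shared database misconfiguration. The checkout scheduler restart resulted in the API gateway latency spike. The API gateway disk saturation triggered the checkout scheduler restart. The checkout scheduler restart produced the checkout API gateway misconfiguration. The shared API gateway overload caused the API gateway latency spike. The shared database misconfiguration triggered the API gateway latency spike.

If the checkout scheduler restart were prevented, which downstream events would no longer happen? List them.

Downstream of the checkout scheduler restart: the checkout API gateway misconfiguration, the shared database misconfiguration, the API gateway latency spike.
Of those, still caused via another path: the API gateway latency spike.
The remainder have no surviving cause.

the checkout API gateway misconfiguration, the shared database misconfiguration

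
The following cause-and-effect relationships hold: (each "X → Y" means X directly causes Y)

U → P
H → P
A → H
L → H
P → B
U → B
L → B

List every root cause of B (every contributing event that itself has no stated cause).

A, L, U

Tracing upstream from B: B ← P ← H ← A.
A separate upstream branch: B ← U.
A separate upstream branch: B ← L.
Each of those chain origins has no stated cause.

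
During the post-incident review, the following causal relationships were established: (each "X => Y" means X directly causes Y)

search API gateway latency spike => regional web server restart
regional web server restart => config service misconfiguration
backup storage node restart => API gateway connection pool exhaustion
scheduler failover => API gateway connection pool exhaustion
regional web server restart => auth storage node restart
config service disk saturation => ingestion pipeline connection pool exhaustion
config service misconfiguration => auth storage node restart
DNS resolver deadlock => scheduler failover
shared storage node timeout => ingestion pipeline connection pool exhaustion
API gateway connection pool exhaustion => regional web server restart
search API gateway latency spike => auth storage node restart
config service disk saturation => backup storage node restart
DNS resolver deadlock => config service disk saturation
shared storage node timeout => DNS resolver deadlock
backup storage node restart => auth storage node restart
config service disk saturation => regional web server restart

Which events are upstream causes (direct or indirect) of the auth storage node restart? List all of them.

the API gateway connection pool exhaustion, the DNS resolver deadlock, the backup storage node restart, the config service disk saturation, the config service misconfiguration, the regional web server restart, the scheduler failover, the search API gateway latency spike, the shared storage node timeout

Immediate causes of the auth storage node restart: the backup storage node restart, the search API gateway latency spike, the regional web server restart, the config service misconfiguration.
Further upstream: the shared storage node timeout, the DNS resolver deadlock, the config service disk saturation, the scheduler failover, the API gateway connection pool exhaustion.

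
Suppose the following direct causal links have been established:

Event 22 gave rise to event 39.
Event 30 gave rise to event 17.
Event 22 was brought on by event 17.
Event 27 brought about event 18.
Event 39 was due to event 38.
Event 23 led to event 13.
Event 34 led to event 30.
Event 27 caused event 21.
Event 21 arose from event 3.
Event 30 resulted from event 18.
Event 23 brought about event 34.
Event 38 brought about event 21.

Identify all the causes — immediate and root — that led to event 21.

Immediate causes of event 21: event 38, event 27, event 3.

event 27, event 3, event 38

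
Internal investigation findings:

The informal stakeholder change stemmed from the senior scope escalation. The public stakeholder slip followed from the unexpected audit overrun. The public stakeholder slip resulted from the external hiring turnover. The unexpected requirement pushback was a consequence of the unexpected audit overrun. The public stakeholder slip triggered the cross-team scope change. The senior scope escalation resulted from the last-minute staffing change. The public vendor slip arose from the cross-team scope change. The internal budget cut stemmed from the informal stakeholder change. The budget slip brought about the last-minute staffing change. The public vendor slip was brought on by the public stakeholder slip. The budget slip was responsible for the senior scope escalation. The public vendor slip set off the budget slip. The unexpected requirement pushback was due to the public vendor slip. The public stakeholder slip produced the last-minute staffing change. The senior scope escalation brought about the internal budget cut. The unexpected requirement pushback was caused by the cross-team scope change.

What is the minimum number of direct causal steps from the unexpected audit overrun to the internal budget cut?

4

Shortest chain: the unexpected audit overrun → the public stakeholder slip → the last-minute staffing change → the senior scope escalation → the internal budget cut.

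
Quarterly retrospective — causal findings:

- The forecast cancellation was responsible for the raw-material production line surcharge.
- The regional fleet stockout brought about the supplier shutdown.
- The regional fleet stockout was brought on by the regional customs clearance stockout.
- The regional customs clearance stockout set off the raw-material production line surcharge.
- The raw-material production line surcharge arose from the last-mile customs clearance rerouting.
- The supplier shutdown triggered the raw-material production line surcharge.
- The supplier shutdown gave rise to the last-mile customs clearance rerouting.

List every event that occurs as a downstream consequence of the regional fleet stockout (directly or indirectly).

the last-mile customs clearance rerouting, the raw-material production line surcharge, the supplier shutdown

Direct effects: the supplier shutdown.
2 steps out: the last-mile customs clearance rerouting, the raw-material production line surcharge.
Not reachable from it: the regional customs clearance stockout, the forecast cancellation.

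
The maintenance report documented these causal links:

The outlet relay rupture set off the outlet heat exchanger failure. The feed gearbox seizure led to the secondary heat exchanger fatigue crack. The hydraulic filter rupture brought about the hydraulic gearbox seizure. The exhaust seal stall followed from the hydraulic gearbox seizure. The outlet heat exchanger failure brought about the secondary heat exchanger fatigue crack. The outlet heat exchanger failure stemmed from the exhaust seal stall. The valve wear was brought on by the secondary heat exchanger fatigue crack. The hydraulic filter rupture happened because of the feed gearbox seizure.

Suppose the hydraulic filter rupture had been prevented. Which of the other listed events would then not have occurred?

Downstream of the hydraulic filter rupture: the hydraulic gearbox seizure, the exhaust seal stall, the outlet heat exchanger failure, the secondary heat exchanger fatigue crack, the valve wear.
Of those, still caused via another path: the outlet heat exchanger failure, the secondary heat exchanger fatigue crack, the valve wear.
The remainder have no surviving cause.

the exhaust seal stall, the hydraulic gearbox seizure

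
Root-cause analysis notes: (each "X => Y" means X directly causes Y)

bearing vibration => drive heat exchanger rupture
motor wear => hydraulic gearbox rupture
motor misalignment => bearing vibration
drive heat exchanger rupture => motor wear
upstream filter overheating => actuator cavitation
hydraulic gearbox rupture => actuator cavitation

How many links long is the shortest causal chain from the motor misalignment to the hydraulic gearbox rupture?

4

Shortest chain: the motor misalignment → the bearing vibration → the drive heat exchanger rupture → the motor wear → the hydraulic gearbox rupture.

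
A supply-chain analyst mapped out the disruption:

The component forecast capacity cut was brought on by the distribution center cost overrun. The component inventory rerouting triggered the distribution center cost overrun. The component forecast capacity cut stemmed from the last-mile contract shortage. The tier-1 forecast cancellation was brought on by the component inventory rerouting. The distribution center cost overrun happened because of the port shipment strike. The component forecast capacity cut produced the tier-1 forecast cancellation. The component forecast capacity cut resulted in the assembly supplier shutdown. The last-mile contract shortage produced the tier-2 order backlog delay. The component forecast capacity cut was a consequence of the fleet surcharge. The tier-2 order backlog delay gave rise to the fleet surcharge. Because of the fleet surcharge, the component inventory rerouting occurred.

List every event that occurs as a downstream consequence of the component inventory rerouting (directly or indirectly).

the assembly supplier shutdown, the component forecast capacity cut, the distribution center cost overrun, the tier-1 forecast cancellation

Direct effects: the distribution center cost overrun, the tier-1 forecast cancellation.
2 steps out: the component forecast capacity cut.
3 steps out: the assembly supplier shutdown.
Not reachable from it: the last-mile contract shortage, the tier-2 order backlog delay, the fleet surcharge, the port shipment strike.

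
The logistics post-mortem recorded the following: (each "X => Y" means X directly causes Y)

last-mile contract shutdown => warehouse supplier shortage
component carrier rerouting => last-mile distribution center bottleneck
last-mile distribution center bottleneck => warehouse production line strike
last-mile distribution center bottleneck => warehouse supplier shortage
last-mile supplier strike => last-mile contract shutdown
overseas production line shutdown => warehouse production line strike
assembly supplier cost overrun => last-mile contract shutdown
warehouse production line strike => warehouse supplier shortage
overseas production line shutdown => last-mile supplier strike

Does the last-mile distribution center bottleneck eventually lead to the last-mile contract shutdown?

The last-mile distribution center bottleneck leads to the warehouse production line strike, the warehouse supplier shortage; the last-mile contract shutdown is not among them.

No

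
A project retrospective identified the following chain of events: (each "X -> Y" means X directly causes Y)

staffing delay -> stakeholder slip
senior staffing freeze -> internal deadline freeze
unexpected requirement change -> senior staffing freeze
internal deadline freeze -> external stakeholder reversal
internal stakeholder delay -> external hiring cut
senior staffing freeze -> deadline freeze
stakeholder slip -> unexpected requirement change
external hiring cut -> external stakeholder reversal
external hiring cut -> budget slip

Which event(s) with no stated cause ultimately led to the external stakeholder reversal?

the internal stakeholder delay, the staffing delay

Tracing upstream from the external stakeholder reversal: the external stakeholder reversal ← the internal deadline freeze ← the senior staffing freeze ← the unexpected requirement change ← the stakeholder slip ← the staffing delay.
A separate upstream branch: the external stakeholder reversal ← the external hiring cut ← the internal stakeholder delay.
Each of those chain origins has no stated cause.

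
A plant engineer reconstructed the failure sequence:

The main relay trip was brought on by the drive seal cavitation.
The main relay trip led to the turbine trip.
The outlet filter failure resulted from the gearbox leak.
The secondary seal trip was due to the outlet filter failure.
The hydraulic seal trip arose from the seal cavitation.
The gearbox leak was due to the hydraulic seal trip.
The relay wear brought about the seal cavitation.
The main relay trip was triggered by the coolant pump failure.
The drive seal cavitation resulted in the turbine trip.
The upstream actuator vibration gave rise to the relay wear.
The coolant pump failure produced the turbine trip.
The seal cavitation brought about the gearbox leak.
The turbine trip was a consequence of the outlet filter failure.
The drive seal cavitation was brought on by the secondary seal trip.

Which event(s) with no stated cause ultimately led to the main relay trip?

the coolant pump failure, the upstream actuator vibration

Tracing upstream from the main relay trip: the main relay trip ← the drive seal cavitation ← the secondary seal trip ← the outlet filter failure ← the gearbox leak ← the seal cavitation ← the relay wear ← the upstream actuator vibration.
A separate upstream branch: the main relay trip ← the coolant pump failure.
Each of those chain origins has no stated cause.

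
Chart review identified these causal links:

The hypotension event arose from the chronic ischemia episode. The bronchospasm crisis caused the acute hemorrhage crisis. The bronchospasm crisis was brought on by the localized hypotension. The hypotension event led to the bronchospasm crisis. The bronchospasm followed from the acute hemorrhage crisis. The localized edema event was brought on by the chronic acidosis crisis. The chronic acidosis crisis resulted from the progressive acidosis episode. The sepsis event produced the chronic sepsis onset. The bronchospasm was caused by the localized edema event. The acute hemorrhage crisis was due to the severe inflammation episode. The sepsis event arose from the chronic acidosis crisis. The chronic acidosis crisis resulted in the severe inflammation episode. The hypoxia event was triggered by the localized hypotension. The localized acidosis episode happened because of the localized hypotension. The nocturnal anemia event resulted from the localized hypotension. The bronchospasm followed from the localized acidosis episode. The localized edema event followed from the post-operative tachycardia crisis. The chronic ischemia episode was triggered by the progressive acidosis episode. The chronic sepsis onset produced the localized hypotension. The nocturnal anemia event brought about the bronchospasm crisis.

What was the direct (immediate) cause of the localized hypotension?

Upstream contributors include the progressive acidosis episode, the chronic acidosis crisis, the sepsis event, but only the chronic sepsis onset feeds directly into the localized hypotension.

the chronic sepsis onset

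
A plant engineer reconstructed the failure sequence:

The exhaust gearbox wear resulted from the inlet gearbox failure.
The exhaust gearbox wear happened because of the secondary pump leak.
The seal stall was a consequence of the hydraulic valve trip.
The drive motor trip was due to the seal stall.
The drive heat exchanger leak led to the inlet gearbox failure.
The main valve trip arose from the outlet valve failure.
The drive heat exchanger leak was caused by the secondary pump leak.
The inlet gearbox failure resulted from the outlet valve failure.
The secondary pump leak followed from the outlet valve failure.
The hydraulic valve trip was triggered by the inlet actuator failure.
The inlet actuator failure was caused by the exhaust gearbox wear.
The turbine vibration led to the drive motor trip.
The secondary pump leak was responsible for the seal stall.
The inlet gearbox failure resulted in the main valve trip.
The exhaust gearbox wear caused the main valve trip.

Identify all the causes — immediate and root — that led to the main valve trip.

the drive heat exchanger leak, the exhaust gearbox wear, the inlet gearbox failure, the outlet valve failure, the secondary pump leak

Immediate causes of the main valve trip: the outlet valve failure, the inlet gearbox failure, the exhaust gearbox wear.
Further upstream: the secondary pump leak, the drive heat exchanger leak.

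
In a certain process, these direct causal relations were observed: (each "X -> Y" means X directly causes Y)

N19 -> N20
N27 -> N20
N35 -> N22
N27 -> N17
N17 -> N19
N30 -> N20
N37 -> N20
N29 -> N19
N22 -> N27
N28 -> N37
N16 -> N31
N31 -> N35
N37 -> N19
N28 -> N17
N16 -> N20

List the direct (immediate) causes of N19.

N17, N29, N37

Upstream contributors include N16, N31, N28, N35, N22, N27, but only N17, N29, N37 feed directly into N19.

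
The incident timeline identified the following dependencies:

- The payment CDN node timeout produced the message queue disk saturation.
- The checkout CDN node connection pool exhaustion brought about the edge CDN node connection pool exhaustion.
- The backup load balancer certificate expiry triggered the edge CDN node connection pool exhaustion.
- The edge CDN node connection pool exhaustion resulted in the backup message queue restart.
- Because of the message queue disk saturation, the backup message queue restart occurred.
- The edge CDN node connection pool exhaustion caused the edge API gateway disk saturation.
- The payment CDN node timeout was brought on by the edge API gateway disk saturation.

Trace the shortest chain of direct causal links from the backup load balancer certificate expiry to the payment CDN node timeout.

the backup load balancer certificate expiry → the edge CDN node connection pool exhaustion
the edge CDN node connection pool exhaustion → the edge API gateway disk saturation
the edge API gateway disk saturation → the payment CDN node timeout
Length: 3 steps.

the backup load balancer certificate expiry → the edge CDN node connection pool exhaustion → the edge API gateway disk saturation → the payment CDN node timeout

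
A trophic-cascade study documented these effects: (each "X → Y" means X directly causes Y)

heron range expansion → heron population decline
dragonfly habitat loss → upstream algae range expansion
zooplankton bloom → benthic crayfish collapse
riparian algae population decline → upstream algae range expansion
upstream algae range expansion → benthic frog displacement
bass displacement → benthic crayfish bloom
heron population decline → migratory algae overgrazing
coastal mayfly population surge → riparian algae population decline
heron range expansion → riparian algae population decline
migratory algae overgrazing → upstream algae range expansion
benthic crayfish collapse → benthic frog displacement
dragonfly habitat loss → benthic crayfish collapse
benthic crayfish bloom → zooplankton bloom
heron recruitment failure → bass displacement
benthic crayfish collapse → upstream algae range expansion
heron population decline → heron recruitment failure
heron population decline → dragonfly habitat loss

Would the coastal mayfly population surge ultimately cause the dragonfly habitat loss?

No

The coastal mayfly population surge leads to the riparian algae population decline, the upstream algae range expansion, the benthic frog displacement; the dragonfly habitat loss is not among them.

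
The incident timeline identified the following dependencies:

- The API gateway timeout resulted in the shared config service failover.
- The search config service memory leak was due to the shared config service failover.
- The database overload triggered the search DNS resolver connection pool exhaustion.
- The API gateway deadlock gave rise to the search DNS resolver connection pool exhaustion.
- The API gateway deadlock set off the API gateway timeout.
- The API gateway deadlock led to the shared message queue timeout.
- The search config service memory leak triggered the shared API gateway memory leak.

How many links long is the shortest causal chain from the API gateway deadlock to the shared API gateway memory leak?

4

Shortest chain: the API gateway deadlock → the API gateway timeout → the shared config service failover → the search config service memory leak → the shared API gateway memory leak.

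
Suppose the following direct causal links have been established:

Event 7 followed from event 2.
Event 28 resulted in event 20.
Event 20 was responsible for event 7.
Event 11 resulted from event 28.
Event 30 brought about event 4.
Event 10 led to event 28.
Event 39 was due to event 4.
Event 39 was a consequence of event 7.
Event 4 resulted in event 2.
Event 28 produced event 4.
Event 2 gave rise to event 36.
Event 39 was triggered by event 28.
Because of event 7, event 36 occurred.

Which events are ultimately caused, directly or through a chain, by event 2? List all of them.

event 36, event 39, event 7

Direct effects: event 7, event 36.
2 steps out: event 39.
Not reachable from it: event 10, event 28, event 20, event 4, event 11, event 30.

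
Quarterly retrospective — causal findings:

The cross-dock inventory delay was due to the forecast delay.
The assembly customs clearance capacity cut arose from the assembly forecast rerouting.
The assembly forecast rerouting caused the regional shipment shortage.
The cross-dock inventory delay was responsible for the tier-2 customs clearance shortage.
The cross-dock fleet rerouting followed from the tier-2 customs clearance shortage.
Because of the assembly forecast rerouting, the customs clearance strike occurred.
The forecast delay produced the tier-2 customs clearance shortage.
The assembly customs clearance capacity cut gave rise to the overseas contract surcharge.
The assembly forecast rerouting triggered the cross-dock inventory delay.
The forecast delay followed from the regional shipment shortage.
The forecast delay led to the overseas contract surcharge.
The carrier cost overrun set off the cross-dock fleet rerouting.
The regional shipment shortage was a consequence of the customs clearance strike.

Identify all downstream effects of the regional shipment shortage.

Direct effects: the forecast delay.
2 steps out: the overseas contract surcharge, the cross-dock inventory delay, the tier-2 customs clearance shortage.
3 steps out: the cross-dock fleet rerouting.
Not reachable from it: the assembly forecast rerouting, the assembly customs clearance capacity cut, the customs clearance strike, the carrier cost overrun.

the cross-dock fleet rerouting, the cross-dock inventory delay, the forecast delay, the overseas contract surcharge, the tier-2 customs clearance shortage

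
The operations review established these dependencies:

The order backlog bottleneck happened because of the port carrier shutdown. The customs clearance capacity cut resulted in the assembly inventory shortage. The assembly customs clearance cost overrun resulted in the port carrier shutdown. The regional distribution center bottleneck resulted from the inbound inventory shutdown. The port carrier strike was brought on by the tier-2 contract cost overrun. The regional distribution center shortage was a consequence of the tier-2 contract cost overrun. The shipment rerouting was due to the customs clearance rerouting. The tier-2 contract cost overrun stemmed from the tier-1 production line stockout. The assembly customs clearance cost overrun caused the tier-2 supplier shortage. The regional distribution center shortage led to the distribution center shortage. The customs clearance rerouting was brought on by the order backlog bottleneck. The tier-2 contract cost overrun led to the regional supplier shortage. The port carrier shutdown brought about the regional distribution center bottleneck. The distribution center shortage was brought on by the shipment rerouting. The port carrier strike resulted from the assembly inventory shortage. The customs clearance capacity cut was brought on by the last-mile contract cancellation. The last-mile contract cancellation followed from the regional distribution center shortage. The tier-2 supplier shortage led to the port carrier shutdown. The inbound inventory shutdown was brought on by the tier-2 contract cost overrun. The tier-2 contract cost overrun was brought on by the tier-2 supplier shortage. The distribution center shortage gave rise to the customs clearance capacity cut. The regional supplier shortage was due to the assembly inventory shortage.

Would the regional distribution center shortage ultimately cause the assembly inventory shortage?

Yes

There is a causal chain: the regional distribution center shortage → the last-mile contract cancellation → the customs clearance capacity cut → the assembly inventory shortage.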